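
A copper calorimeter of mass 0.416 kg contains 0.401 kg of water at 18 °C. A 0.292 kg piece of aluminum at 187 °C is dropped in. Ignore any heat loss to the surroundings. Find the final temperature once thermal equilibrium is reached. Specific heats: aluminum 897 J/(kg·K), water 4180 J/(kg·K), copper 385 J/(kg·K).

Heat gained plus heat lost sum to zero:
0.292*897*(T − 187) + 0.401*4180*(T − 18) + 0.416*385*(T − 18) = 0
2098.3 T = 82034
T = 82034 / 2098.3 = 39.1 °C

T_f ≈ 39.1 °C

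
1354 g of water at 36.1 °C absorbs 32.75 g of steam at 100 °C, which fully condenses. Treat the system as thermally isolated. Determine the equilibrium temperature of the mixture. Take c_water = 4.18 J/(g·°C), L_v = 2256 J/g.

T_f ≈ 50.4 °C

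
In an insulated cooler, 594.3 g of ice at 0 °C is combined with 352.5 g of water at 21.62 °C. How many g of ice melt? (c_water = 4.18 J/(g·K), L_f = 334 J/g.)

Water can give up m c ΔT = 352.5×4.18×21.62 = 31856 J before reaching 0 °C.
Fully melting the ice requires m_ice L_f = 594.3×334 = 198496 J.
31856 J < 198496 J, so only part of the ice melts and the system sits at 0 °C.
m_melt = 31856 / L_f = 95.38 g.

m_melted ≈ 95.4 g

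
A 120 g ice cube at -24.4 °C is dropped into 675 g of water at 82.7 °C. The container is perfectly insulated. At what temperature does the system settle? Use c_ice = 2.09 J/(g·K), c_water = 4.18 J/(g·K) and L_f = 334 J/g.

Net heat exchanged in the isolated system is zero:
ice -24.4→0 °C: 120·2.09·24.4 = 6119.5; melt ice: 120·334 = 40080; warm the meltwater: 501.6 T; water cools: 675·4.18·(T − 82.7) = 2821.5(T − 82.7)
3323.1 T = 233338 − 46200 = 187139
T ≈ 56.31 °C (positive, so assuming full melt was valid).

T_f ≈ 56.3 °C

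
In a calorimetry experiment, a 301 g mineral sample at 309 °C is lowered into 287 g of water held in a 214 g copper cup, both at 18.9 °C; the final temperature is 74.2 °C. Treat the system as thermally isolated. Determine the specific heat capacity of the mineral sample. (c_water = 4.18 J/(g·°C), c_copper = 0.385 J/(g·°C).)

c ≈ 1 J/(g·°C)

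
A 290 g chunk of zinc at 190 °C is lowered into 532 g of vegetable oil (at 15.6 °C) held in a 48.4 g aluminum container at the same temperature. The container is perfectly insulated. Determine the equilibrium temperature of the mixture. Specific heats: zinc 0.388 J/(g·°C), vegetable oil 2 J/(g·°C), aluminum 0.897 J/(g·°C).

T_f ≈ 31.7 °C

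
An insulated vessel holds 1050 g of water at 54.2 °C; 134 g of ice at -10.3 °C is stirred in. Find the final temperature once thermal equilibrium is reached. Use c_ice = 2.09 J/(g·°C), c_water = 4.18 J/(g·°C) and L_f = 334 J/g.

T_f ≈ 38.4 °C

Conservation of energy gives ΣQ = 0:
ice -10.3→0 °C: 134·2.09·10.3 = 2884.6; fusion: m_ice L_f = 134·334 = 44756; meltwater 0→T: 134·4.18·T = 560.12 T; water cools: 1050·4.18·(T − 54.2) = 4389(T − 54.2)
4949.1 T = 237884 − 47641 = 190243
T ≈ 38.44 °C. Since T > 0 °C, the all-ice-melts assumption holds.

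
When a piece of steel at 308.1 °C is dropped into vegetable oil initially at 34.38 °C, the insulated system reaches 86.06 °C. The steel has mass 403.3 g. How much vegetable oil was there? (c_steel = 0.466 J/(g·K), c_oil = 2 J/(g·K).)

m ≈ 404 g

|Q_steel| = |Q_oil|:
403.3×0.466×(308.1 − 86.06) = m×2×(86.06 − 34.38)
103.36 m = 41730  ⇒  m ≈ 403.7 g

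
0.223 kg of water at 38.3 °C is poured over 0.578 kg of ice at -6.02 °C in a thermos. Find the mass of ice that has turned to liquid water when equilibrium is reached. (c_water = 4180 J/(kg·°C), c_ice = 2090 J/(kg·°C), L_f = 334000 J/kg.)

Cooling the water to 0 °C releases 0.223·4180·38.3 = 35701 J.
Of that, 0.578·2090·6.02 = 7272.3 J goes to bring the ice to 0 °C, leaving 28429 J.
Fully melting the ice requires m_ice L_f = 0.578·334000 = 193052 J.
Since 28429 < 193052 J, not all the ice melts; equilibrium is at 0 °C.
m_melted·334000 = 28429  ⇒  m_melted ≈ 0.08512 kg.

m_melted ≈ 0.0851 kg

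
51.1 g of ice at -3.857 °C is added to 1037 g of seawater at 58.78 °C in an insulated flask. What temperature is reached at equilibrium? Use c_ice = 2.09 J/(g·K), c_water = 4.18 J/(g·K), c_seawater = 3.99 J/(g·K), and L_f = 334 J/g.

Sum of m c ΔT and latent-heat terms is zero:
ice -3.857→0 °C: 51.1·2.09·3.857 = 411.92; melt ice: 51.1·334 = 17067; warm the meltwater: 213.6 T; seawater cools: 1037·3.99·(T − 58.78) = 4137.6(T − 58.78)
4351.2 T = 243210 − 17479 = 225731
T ≈ 51.88 °C (positive, so assuming full melt was valid).

T_f ≈ 51.9 °C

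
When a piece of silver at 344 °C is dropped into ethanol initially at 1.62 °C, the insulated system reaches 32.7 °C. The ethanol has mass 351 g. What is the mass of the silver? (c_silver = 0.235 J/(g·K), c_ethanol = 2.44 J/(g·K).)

m ≈ 364 g

Taking heat into each body as positive, Σ m c ΔT = 0:
m×0.235×(32.7 − 344) + 351×2.44×(32.7 − 1.62) = 0
-73.16 m = -26618
m = -26618/-73.16 ≈ 363.9 g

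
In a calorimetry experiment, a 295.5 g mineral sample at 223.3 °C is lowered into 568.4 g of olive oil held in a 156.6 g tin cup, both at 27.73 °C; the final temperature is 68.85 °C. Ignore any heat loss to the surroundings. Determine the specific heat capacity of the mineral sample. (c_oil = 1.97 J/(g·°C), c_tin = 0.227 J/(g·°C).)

c ≈ 1.04 J/(g·°C)

Net heat exchanged in the isolated system is zero:
295.5×c×(68.85 − 223.3) + 568.4×1.97×(68.85 − 27.73) + 156.6×0.227×(68.85 − 27.73) = 0
-45640 c = -47506
c = -47506/-45640 ≈ 1.041 J/(g·°C)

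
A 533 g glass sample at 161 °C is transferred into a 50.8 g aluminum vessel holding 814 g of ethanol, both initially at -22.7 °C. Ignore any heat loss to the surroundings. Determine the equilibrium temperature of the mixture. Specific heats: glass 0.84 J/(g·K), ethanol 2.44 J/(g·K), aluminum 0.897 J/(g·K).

T_f ≈ 10.5 °C

Taking heat into each body as positive, Σ m c ΔT = 0:
533*0.84*(T − 161) + 814*2.44*(T − (-22.7)) + 50.8*0.897*(T − (-22.7)) = 0
447.72(T − 161) + 1986.2(T − (-22.7)) + 45.57(T − (-22.7)) = 0
(447.72 + 1986.2 + 45.57) T = 447.72*161 + 1986.2*(-22.7) + 45.57*(-22.7)
T = 25963/2479.4 ≈ 10.47 °C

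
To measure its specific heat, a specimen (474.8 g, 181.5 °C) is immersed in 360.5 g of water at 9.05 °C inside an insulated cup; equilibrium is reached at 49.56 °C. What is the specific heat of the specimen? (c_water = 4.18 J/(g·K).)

c ≈ 0.974 J/(g·K)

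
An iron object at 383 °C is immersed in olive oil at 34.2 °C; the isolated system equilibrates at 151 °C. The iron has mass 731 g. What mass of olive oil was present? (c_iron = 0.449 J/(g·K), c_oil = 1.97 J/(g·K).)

m ≈ 331 g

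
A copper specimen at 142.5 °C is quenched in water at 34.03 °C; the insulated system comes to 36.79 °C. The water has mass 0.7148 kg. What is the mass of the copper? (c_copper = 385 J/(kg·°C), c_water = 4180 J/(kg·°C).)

|Q_copper| = |Q_water|:
m·385·(142.5 − 36.79) = 0.7148·4180·(36.79 − 34.03)
40698 m = 8246.5  ⇒  m ≈ 0.2026 kg

m ≈ 0.203 kg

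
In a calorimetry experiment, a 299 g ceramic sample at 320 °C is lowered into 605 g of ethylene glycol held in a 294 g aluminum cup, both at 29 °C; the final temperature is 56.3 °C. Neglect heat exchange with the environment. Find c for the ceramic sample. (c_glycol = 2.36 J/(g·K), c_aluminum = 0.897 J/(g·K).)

c ≈ 0.586 J/(g·K)

Energy conservation, ΣQ = 0:
299×c×(56.3 − 320) + 605×2.36×(56.3 − 29) + 294×0.897×(56.3 − 29) = 0
-78846 c = -46178
c = -46178/-78846 ≈ 0.5857 J/(g·K)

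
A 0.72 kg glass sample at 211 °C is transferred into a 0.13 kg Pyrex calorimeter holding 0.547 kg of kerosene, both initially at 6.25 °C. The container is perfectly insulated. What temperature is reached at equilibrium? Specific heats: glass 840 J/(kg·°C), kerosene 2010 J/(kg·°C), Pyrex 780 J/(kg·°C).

T_f ≈ 74.8 °C

Heat gained plus heat lost sum to zero:
0.72×840×(T − 211) + 0.547×2010×(T − 6.25) + 0.13×780×(T − 6.25) = 0
604.8(T − 211) + 1099.5(T − 6.25) + 101.4(T − 6.25) = 0
1805.7 T = 135118
T ≈ 74.83 °C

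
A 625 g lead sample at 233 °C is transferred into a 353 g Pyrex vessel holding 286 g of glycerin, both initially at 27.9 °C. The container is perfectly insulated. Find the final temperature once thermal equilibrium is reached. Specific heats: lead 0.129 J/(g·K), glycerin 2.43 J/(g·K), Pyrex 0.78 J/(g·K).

Conservation of energy gives ΣQ = 0:
625*0.129*(T − 233) + 286*2.43*(T − 27.9) + 353*0.78*(T − 27.9) = 0
1050.9 T = 45858
T = 45858 / 1050.9 = 43.6 °C

T_f ≈ 43.6 °C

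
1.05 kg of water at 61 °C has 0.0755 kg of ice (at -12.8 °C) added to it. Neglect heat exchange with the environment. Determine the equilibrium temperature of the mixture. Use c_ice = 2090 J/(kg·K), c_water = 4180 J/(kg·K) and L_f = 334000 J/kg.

T_f ≈ 51.1 °C

Let T be the final temperature. ΣQ_i = 0:
ice -12.8→0 °C: 0.0755×2090×12.8 = 2019.8; fusion: m_ice L_f = 0.0755×334000 = 25217; meltwater 0→T: 0.0755×4180×T = 315.59 T; water: 4389(T − 61)
4704.6 T = 267729 − 27237 = 240492
T ≈ 51.12 °C. Since T > 0 °C, the all-ice-melts assumption holds.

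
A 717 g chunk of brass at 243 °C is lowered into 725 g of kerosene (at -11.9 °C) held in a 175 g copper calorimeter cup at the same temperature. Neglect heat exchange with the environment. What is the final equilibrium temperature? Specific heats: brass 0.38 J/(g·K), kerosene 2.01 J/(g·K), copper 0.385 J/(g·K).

T_f ≈ 26.7 °C

Let T be the final temperature. ΣQ_i = 0:
717*0.38*(T − 243) + 725*2.01*(T − (-11.9)) + 175*0.385*(T − (-11.9)) = 0
272.46(T − 243) + 1457.2(T − (-11.9)) + 67.38(T − (-11.9)) = 0
1797.1 T = 48065
T = 48065/1797.1 ≈ 26.75 °C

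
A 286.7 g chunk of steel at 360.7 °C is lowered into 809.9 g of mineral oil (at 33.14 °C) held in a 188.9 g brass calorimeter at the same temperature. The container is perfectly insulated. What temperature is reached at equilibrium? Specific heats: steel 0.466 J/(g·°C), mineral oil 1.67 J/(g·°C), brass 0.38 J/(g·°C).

T_f ≈ 61.2 °C

With ΣQ=0 the equilibrium temperature is the m·c-weighted mean:
T_f = (133.6·360.7 + 1352.5·33.14 + 71.78·33.14) / (133.6 + 1352.5 + 71.78)
    = 95392 / 1557.9 ≈ 61.23 °C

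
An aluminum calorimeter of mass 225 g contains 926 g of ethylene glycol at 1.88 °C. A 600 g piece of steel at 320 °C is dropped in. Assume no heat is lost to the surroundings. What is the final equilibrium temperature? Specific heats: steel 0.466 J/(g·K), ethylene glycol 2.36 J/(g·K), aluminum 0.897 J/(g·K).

T_f ≈ 35.2 °C

Energy conservation, ΣQ = 0:
600×0.466×(T − 320) + 926×2.36×(T − 1.88) + 225×0.897×(T − 1.88) = 0
279.6(T − 320) + 2185.4(T − 1.88) + 201.83(T − 1.88) = 0
2666.8 T = 93960
T ≈ 35.23 °C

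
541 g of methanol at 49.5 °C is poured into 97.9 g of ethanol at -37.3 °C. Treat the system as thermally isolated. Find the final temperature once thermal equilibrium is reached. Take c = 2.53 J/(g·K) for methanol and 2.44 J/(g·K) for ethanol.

Set heat shed by the hot body equal to heat absorbed by the cold body:
541×2.53×(49.5 − T) = 97.9×2.44×(T − (-37.3))
1368.7(49.5 − T) = 238.88(T − (-37.3))
1607.6 T = 58842  ⇒  T ≈ 36.60 °C

T_f ≈ 36.6 °C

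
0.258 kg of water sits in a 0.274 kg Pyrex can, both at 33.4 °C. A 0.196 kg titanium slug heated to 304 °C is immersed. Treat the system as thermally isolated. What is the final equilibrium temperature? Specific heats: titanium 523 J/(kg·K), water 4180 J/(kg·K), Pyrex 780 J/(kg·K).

T_f ≈ 53.3 °C

Heat gained plus heat lost sum to zero:
0.196·523·(T − 304) + 0.258·4180·(T − 33.4) + 0.274·780·(T − 33.4) = 0
102.51(T − 304) + 1078.4(T − 33.4) + 213.72(T − 33.4) = 0
(102.51 + 1078.4 + 213.72) T = 102.51·304 + 1078.4·33.4 + 213.72·33.4
T = 74321 / 1394.7 = 53.3 °C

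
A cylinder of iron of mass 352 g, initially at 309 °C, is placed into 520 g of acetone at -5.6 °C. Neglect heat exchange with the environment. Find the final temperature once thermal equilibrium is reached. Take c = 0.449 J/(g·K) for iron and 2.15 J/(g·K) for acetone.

T_f = Σ m_i c_i T_i / Σ m_i c_i:
T_f = (158.05·309 + 1118·(-5.6)) / (158.05 + 1118)
    = 42576 / 1276 ≈ 33.37 °C

T_f ≈ 33.4 °C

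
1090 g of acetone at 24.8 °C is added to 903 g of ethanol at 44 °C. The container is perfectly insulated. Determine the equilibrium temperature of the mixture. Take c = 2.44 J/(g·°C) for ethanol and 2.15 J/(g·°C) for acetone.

T_f ≈ 34.1 °C

Net heat exchanged in the isolated system is zero:
903*2.44*(T − 44) + 1090*2.15*(T − 24.8) = 0
4546.8 T = 155065
T ≈ 34.10 °C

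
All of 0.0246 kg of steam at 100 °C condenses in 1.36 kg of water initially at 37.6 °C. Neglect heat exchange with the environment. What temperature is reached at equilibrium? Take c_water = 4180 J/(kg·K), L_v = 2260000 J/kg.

Conservation of energy gives ΣQ = 0:
condense steam: −0.0246×2260000 = −55596; condensate cools 100→T: 0.0246×4180×(T − 100) = 102.83(T − 100); original water: 5684.8(T − 37.6)
5787.6 T = 55596 + 10283 + 213748 = 279627
T ≈ 48.31 °C — below 100 °C, confirming all the steam condensed.

T_f ≈ 48.3 °C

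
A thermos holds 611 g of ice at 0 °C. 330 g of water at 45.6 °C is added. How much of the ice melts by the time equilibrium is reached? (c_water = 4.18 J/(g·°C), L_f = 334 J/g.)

m_melted ≈ 188 g

Cooling the water to 0 °C releases 330×4.18×45.6 = 62901 J.
To melt every bit of ice: 611×334 = 204074 J.
That's not enough to melt it all — equilibrium is at 0 °C with ice remaining.
Mass melted = 62901/334 ≈ 188.3 g.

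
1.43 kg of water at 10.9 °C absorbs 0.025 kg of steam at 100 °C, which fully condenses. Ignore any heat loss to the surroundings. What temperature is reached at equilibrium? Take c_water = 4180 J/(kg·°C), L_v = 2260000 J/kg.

T_f ≈ 21.7 °C

Net heat exchanged in the isolated system is zero:
condense steam: −0.025·2260000 = −56500
  condensate cools 100→T: 0.025·4180·(T − 100) = 104.5(T − 100)
  original water: 5977.4(T − 10.9)
6081.9 T = 56500 + 10450 + 65154 = 132104
T ≈ 21.72 °C — below 100 °C, confirming all the steam condensed.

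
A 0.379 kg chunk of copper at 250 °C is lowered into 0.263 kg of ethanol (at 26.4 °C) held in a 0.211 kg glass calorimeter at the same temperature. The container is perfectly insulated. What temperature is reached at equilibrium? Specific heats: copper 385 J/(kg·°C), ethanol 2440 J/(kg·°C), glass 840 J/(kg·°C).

T_f ≈ 60.2 °C

Heat gained plus heat lost sum to zero:
0.379·385·(T − 250) + 0.263·2440·(T − 26.4) + 0.211·840·(T − 26.4) = 0
145.91(T − 250) + 641.72(T − 26.4) + 177.24(T − 26.4) = 0
964.88 T = 58099
T = 58099 / 964.88 = 60.2 °C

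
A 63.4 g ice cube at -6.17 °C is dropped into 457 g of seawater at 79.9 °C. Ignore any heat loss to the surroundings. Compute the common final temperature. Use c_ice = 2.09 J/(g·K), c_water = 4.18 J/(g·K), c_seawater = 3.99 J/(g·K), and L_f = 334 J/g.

T_f ≈ 59.2 °C

Energy balance with sensible and latent terms:
ice -6.17→0 °C: 63.4·2.09·6.17 = 817.56; fusion: m_ice L_f = 63.4·334 = 21176; warm the meltwater: 265.01 T; seawater: 1823.4(T − 79.9)
2088.4 T = 145692 − 21993 = 123699
T ≈ 59.23 °C. Since T > 0 °C, the all-ice-melts assumption holds.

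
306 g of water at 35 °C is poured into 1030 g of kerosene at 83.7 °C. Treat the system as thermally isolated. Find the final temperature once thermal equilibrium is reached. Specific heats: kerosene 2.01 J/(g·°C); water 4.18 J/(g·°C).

Setting the total heat transfer to zero:
1030×2.01×(T − 83.7) + 306×4.18×(T − 35) = 0
3349.4 T = 218052
T ≈ 65.10 °C

T_f ≈ 65.1 °C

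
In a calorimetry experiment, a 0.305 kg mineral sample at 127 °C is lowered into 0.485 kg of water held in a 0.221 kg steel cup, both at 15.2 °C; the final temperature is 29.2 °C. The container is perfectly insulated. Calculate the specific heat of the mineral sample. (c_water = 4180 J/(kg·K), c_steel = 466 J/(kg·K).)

c ≈ 1000 J/(kg·K)

Energy conservation, ΣQ = 0:
0.305×c×(29.2 − 127) + 0.485×4180×(29.2 − 15.2) + 0.221×466×(29.2 − 15.2) = 0
-29.83 c = -29824
c = -29824/-29.83 ≈ 999.8 J/(kg·K)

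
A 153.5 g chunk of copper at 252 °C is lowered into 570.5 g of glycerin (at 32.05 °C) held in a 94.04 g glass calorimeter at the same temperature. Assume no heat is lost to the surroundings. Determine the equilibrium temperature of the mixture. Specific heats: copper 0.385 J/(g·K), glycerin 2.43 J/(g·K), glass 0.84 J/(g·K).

T_f = Σ m_i c_i T_i / Σ m_i c_i:
T_f = (59.1*252 + 1386.3*32.05 + 78.99*32.05) / (59.1 + 1386.3 + 78.99)
    = 61856 / 1524.4 ≈ 40.58 °C

T_f ≈ 40.6 °C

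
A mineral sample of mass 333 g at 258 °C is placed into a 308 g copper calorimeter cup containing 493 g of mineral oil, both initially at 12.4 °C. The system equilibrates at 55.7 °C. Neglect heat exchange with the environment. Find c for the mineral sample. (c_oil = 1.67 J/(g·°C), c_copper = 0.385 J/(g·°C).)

Conservation of energy gives ΣQ = 0:
333·c·(55.7 − 258) + 493·1.67·(55.7 − 12.4) + 308·0.385·(55.7 − 12.4) = 0
-67366 c = -40784
c = -40784/-67366 ≈ 0.6054 J/(g·°C)

c ≈ 0.605 J/(g·°C)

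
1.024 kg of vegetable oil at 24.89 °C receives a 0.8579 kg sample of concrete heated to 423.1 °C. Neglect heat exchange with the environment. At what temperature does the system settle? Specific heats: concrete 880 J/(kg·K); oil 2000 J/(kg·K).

T_f is the heat-capacity-weighted average of the initial temperatures:
T_f = (754.95·423.1 + 2048·24.89) / (754.95 + 2048)
    = 370395 / 2803 ≈ 132.14 °C

T_f ≈ 132.1 °C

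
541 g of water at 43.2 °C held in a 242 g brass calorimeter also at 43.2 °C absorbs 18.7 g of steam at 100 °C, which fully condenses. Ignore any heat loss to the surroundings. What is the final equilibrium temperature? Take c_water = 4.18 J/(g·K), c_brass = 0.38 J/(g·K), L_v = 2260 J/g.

Setting the total heat transfer to zero:
steam→water at 100 °C releases m L_v = 18.7·2260 = 42262
  condensate cools 100→T: 18.7·4.18·(T − 100) = 78.17(T − 100)
  water warms: 541·4.18·(T − 43.2) = 2261.4(T − 43.2)
  cup: 91.96(T − 43.2)
2431.5 T = 42262 + 7816.6 + 101664 = 151743
T ≈ 62.41 °C — below 100 °C, confirming all the steam condensed.

T_f ≈ 62.4 °C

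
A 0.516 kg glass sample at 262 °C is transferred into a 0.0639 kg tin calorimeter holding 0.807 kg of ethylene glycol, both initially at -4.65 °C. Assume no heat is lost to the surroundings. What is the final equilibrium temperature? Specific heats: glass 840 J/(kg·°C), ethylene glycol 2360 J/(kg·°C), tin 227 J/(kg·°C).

Taking heat into each body as positive, Σ m c ΔT = 0:
0.516×840×(T − 262) + 0.807×2360×(T − (-4.65)) + 0.0639×227×(T − (-4.65)) = 0
(433.44 + 1904.5 + 14.51) T = 433.44×262 + 1904.5×(-4.65) + 14.51×(-4.65)
T ≈ 44.48 °C

T_f ≈ 44.5 °C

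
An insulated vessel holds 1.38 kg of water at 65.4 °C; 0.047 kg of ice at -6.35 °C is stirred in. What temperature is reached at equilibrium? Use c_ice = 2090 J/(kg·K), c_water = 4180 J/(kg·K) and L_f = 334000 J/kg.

T_f ≈ 60.5 °C

Energy conservation, ΣQ = 0:
ice -6.35→0 °C: 0.047·2090·6.35 = 623.76; fusion: m_ice L_f = 0.047·334000 = 15698; warm the meltwater: 196.46 T; water cools: 1.38·4180·(T − 65.4) = 5768.4(T − 65.4)
5964.9 T = 377253 − 16322 = 360932
T ≈ 60.51 °C — above 0 °C, consistent with complete melting.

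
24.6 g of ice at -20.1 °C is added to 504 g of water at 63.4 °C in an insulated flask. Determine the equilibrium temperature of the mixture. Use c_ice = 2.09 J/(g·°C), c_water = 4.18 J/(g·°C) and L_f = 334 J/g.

Let T be the final temperature. ΣQ_i = 0:
warm ice to 0 °C: 24.6×2.09×(0 − (-20.1)) = 1033.4
  melt ice: 24.6×334 = 8216.4
  warm the meltwater: 102.83 T
  water: 2106.7(T − 63.4)
2209.5 T = 133566 − 9249.8 = 124316
T ≈ 56.26 °C — above 0 °C, consistent with complete melting.

T_f ≈ 56.3 °C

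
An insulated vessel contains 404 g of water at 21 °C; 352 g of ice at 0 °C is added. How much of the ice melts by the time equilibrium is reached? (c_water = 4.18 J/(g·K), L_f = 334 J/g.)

Cooling the water to 0 °C releases 404·4.18·21 = 35463 J.
Fully melting the ice requires m_ice L_f = 352·334 = 117568 J.
35463 J < 117568 J, so only part of the ice melts and the system sits at 0 °C.
Mass melted = 35463/334 ≈ 106.2 g.

m_melted ≈ 106 g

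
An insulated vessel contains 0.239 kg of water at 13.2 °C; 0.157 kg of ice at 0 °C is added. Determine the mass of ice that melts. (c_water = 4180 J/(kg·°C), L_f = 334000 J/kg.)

Water can give up m c ΔT = 0.239×4180×13.2 = 13187 J before reaching 0 °C.
Melting all 0.157 kg of ice would need 0.157×334000 = 52438 J.
That's not enough to melt it all — equilibrium is at 0 °C with ice remaining.
m_melt = 13187 / L_f = 0.03948 kg.

m_melted ≈ 0.0395 kg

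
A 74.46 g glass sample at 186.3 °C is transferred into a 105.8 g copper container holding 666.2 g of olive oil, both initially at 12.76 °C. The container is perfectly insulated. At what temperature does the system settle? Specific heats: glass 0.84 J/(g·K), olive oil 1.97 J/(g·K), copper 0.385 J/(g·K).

T_f ≈ 20.4 °C

T_f = Σ m_i c_i T_i / Σ m_i c_i:
T_f = (62.55×186.3 + 1312.4×12.76 + 40.73×12.76) / (62.55 + 1312.4 + 40.73)
    = 28919 / 1415.7 ≈ 20.43 °C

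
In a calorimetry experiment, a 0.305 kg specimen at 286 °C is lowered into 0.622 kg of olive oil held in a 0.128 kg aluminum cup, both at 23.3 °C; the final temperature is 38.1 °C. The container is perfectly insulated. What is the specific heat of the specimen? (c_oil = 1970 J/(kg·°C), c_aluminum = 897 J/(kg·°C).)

Let T be the final temperature. ΣQ_i = 0:
0.305·c·(38.1 − 286) + 0.622·1970·(38.1 − 23.3) + 0.128·897·(38.1 − 23.3) = 0
-75.61 c = -19834
c = -19834/-75.61 ≈ 262.3 J/(kg·°C)

c ≈ 262 J/(kg·°C)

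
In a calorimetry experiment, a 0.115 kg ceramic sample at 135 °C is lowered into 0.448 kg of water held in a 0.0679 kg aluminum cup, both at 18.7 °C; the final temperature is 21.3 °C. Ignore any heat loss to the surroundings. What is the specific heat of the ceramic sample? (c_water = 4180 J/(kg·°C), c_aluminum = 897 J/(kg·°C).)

Setting the total heat transfer to zero:
0.115×c×(21.3 − 135) + 0.448×4180×(21.3 − 18.7) + 0.0679×897×(21.3 − 18.7) = 0
-13.08 c = -5027.2
c = -5027.2/-13.08 ≈ 384.5 J/(kg·°C)

c ≈ 384 J/(kg·°C)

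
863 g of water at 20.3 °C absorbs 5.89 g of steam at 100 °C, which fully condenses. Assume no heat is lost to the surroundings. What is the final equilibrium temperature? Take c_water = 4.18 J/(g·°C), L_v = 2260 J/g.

T_f ≈ 24.5 °C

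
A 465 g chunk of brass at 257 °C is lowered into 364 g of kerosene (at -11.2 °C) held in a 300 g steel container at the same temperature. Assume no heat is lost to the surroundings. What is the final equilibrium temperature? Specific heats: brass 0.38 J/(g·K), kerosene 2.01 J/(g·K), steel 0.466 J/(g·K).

T_f ≈ 34.0 °C

Setting the total heat transfer to zero:
465×0.38×(T − 257) + 364×2.01×(T − (-11.2)) + 300×0.466×(T − (-11.2)) = 0
176.7(T − 257) + 731.64(T − (-11.2)) + 139.8(T − (-11.2)) = 0
1048.1 T = 35652
T = 35652 / 1048.1 = 34 °C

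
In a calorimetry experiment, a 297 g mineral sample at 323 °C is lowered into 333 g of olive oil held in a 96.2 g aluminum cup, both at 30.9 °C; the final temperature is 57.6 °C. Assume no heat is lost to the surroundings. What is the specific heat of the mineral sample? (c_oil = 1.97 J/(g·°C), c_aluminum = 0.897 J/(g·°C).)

c ≈ 0.251 J/(g·°C)

Net heat exchanged in the isolated system is zero:
297×c×(57.6 − 323) + 333×1.97×(57.6 − 30.9) + 96.2×0.897×(57.6 − 30.9) = 0
-78824 c = -19819
c = -19819/-78824 ≈ 0.2514 J/(g·°C)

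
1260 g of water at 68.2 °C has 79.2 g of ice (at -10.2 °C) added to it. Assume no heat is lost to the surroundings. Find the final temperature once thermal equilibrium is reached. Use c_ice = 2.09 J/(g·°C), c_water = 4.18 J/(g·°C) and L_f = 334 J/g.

Setting the total heat transfer to zero:
ice -10.2→0 °C: 79.2×2.09×10.2 = 1688.4; latent heat to melt: 79.2×334 = 26453; warm the meltwater: 331.06 T; water cools: 1260×4.18×(T − 68.2) = 5266.8(T − 68.2)
5597.9 T = 359196 − 28141 = 331055
T ≈ 59.14 °C — above 0 °C, consistent with complete melting.

T_f ≈ 59.1 °C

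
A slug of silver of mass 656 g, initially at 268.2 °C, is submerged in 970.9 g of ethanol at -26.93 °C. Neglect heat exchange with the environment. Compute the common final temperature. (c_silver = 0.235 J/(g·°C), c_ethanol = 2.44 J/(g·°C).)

T_f ≈ -8.9 °C

Heat gained plus heat lost sum to zero:
656*0.235*(T − 268.2) + 970.9*2.44*(T − (-26.93)) = 0
154.16(T − 268.2) + 2369(T − (-26.93)) = 0
(154.16 + 2369) T = 154.16*268.2 + 2369*(-26.93)
T ≈ -8.90 °C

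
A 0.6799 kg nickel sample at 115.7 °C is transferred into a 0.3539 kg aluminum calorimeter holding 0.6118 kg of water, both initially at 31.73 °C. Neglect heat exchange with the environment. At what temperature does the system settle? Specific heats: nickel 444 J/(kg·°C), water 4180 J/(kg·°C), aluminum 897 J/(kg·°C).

Energy conservation, ΣQ = 0:
0.6799×444×(T − 115.7) + 0.6118×4180×(T − 31.73) + 0.3539×897×(T − 31.73) = 0
301.88(T − 115.7) + 2557.3(T − 31.73) + 317.45(T − 31.73) = 0
3176.6 T = 126144
T ≈ 39.71 °C

T_f ≈ 39.7 °C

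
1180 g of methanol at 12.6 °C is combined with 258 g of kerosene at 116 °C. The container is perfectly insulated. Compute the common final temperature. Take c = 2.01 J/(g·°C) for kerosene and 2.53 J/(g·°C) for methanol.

Taking heat into each body as positive, Σ m c ΔT = 0:
258*2.01*(T − 116) + 1180*2.53*(T − 12.6) = 0
518.58(T − 116) + 2985.4(T − 12.6) = 0
(518.58 + 2985.4) T = 518.58*116 + 2985.4*12.6
T = 97771/3504 ≈ 27.90 °C

T_f ≈ 27.9 °C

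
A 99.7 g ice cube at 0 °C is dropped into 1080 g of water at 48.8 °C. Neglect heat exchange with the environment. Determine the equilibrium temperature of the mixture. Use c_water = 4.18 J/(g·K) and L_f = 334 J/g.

T_f ≈ 37.9 °C

Sum of m c ΔT and latent-heat terms is zero:
latent heat to melt: 99.7·334 = 33300; meltwater 0→T: 99.7·4.18·T = 416.75 T; water: 4514.4(T − 48.8)
4931.1 T = 220303 − 33300 = 187003
T ≈ 37.92 °C — above 0 °C, consistent with complete melting.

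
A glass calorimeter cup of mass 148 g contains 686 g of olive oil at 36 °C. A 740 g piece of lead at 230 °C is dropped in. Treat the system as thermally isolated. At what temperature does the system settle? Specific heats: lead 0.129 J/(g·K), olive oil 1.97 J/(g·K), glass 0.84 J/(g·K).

T_f ≈ 47.8 °C

Conservation of energy gives ΣQ = 0:
740×0.129×(T − 230) + 686×1.97×(T − 36) + 148×0.84×(T − 36) = 0
95.46(T − 230) + 1351.4(T − 36) + 124.32(T − 36) = 0
1571.2 T = 75082
T = 75082 / 1571.2 = 47.8 °C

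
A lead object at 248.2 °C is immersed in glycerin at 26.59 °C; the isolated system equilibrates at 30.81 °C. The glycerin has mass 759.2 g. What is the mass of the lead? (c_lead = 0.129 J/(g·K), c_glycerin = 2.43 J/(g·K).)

m ≈ 278 g

Heat gained plus heat lost sum to zero:
m×0.129×(30.81 − 248.2) + 759.2×2.43×(30.81 − 26.59) = 0
-28.04 m = -7785.3
m = -7785.3/-28.04 ≈ 277.6 g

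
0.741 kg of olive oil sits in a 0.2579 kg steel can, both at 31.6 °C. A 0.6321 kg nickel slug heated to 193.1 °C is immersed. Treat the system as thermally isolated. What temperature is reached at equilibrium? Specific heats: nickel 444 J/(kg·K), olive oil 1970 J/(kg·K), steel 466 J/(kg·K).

T_f ≈ 56.0 °C

Heat gained plus heat lost sum to zero:
0.6321·444·(T − 193.1) + 0.741·1970·(T − 31.6) + 0.2579·466·(T − 31.6) = 0
280.65(T − 193.1) + 1459.8(T − 31.6) + 120.18(T − 31.6) = 0
(280.65 + 1459.8 + 120.18) T = 280.65·193.1 + 1459.8·31.6 + 120.18·31.6
T = 104120 / 1860.6 = 56 °C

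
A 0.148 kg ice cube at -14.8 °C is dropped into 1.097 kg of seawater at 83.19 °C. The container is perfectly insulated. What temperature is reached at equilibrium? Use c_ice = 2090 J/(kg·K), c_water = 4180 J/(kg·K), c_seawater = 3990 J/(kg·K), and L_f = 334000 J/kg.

Sum of m c ΔT and latent-heat terms is zero:
warm ice to 0 °C: 0.148·2090·(0 − (-14.8)) = 4577.9
  melt ice: 0.148·334000 = 49432
  meltwater 0→T: 0.148·4180·T = 618.64 T
  seawater: 4377(T − 83.19)
4995.7 T = 364125 − 54010 = 310115
T ≈ 62.08 °C (positive, so assuming full melt was valid).

T_f ≈ 62.1 °C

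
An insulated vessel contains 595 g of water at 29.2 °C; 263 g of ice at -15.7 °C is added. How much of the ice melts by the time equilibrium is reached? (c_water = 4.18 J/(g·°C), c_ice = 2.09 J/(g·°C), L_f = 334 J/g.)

Water can give up m c ΔT = 595·4.18·29.2 = 72623 J before reaching 0 °C.
Of that, 263·2.09·15.7 = 8629.8 J goes to bring the ice to 0 °C, leaving 63994 J.
Melting all 263 g of ice would need 263·334 = 87842 J.
That's not enough to melt it all — equilibrium is at 0 °C with ice remaining.
Mass melted = 63994/334 ≈ 191.6 g.

m_melted ≈ 192 g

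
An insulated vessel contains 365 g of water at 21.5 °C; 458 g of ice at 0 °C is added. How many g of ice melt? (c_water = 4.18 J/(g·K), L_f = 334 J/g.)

Heat available from the water dropping to 0 °C: 365×4.18×21.5 = 32803 J.
To melt every bit of ice: 458×334 = 152972 J.
32803 J < 152972 J, so only part of the ice melts and the system sits at 0 °C.
m_melt = 32803 / L_f = 98.21 g.

m_melted ≈ 98.2 g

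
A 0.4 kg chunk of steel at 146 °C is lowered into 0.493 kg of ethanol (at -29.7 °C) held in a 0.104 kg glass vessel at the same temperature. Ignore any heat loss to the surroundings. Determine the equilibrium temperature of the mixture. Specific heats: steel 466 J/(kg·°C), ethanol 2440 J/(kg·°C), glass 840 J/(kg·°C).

T_f ≈ -7.5 °C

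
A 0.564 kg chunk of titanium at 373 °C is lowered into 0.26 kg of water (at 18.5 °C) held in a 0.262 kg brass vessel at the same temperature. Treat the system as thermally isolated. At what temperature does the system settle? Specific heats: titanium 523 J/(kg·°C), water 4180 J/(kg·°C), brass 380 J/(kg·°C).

Let T be the final temperature. ΣQ_i = 0:
0.564·523·(T − 373) + 0.26·4180·(T − 18.5) + 0.262·380·(T − 18.5) = 0
294.97(T − 373) + 1086.8(T − 18.5) + 99.56(T − 18.5) = 0
(294.97 + 1086.8 + 99.56) T = 294.97·373 + 1086.8·18.5 + 99.56·18.5
T ≈ 89.09 °C

T_f ≈ 89.1 °C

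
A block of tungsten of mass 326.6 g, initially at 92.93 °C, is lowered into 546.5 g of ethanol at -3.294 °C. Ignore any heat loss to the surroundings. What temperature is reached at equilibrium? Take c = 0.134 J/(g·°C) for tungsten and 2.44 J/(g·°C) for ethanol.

Heat lost by the tungsten equals heat gained by the ethanol:
326.6*0.134*(92.93 − T) = 546.5*2.44*(T − (-3.294))
43.76(92.93 − T) = 1333.5(T − (-3.294))
1377.2 T = -325.39  ⇒  T ≈ -0.24 °C

T_f ≈ -0.2 °C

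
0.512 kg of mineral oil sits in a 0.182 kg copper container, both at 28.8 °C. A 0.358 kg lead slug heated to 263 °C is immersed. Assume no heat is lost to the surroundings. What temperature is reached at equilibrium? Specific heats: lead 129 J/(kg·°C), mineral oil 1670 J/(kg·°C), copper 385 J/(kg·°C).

T_f ≈ 39.9 °C

Taking heat into each body as positive, Σ m c ΔT = 0:
0.358×129×(T − 263) + 0.512×1670×(T − 28.8) + 0.182×385×(T − 28.8) = 0
46.18(T − 263) + 855.04(T − 28.8) + 70.07(T − 28.8) = 0
971.29 T = 38789
T = 38789 / 971.29 = 39.9 °C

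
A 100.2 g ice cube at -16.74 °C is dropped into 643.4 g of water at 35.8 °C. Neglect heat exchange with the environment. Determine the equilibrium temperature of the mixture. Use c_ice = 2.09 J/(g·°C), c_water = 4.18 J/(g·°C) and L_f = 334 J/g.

Energy balance with sensible and latent terms:
ice -16.74→0 °C: 100.2×2.09×16.74 = 3505.7; fusion: m_ice L_f = 100.2×334 = 33467; meltwater 0→T: 100.2×4.18×T = 418.84 T; water cools: 643.4×4.18×(T − 35.8) = 2689.4(T − 35.8)
3108.2 T = 96281 − 36972 = 59308
T ≈ 19.08 °C — above 0 °C, consistent with complete melting.

T_f ≈ 19.1 °C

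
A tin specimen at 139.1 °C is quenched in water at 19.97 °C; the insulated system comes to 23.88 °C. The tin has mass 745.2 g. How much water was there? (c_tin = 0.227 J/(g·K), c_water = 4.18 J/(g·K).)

m ≈ 1190 g

Setting the total heat transfer to zero:
745.2×0.227×(23.88 − 139.1) + m×4.18×(23.88 − 19.97) = 0
16.34 m = 19491
m = 19491/16.34 ≈ 1193 g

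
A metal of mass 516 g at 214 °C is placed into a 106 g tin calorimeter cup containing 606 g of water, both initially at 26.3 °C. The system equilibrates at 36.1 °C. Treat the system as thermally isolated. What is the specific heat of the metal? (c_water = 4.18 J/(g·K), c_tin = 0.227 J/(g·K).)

c ≈ 0.273 J/(g·K)

Heat gained plus heat lost sum to zero:
516×c×(36.1 − 214) + 606×4.18×(36.1 − 26.3) + 106×0.227×(36.1 − 26.3) = 0
-91796 c = -25060
c = -25060/-91796 ≈ 0.273 J/(g·K)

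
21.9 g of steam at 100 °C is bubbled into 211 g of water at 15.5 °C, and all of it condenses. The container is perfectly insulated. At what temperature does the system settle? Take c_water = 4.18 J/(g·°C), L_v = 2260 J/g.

Net heat exchanged in the isolated system is zero:
latent heat released on condensation: 21.9·2260 = 49494
  condensate cools 100→T: 21.9·4.18·(T − 100) = 91.54(T − 100)
  original water: 881.98(T − 15.5)
973.52 T = 49494 + 9154.2 + 13671 = 72319
T ≈ 74.29 °C — below 100 °C, confirming all the steam condensed.

T_f ≈ 74.3 °C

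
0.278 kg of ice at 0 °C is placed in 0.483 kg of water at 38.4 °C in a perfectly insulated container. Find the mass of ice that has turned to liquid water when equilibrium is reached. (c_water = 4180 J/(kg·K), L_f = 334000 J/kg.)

Water can give up m c ΔT = 0.483·4180·38.4 = 77527 J before reaching 0 °C.
Melting all 0.278 kg of ice would need 0.278·334000 = 92852 J.
Since 77527 < 92852 J, not all the ice melts; equilibrium is at 0 °C.
m_melted·334000 = 77527  ⇒  m_melted ≈ 0.2321 kg.

m_melted ≈ 0.232 kg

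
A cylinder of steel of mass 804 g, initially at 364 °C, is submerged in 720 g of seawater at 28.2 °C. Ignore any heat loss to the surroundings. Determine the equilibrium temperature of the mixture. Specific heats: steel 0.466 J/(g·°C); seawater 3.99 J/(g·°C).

T_f ≈ 66.9 °C

Conservation of energy gives ΣQ = 0:
804·0.466·(T − 364) + 720·3.99·(T − 28.2) = 0
374.66(T − 364) + 2872.8(T − 28.2) = 0
3247.5 T = 217391
T = 217391/3247.5 ≈ 66.94 °C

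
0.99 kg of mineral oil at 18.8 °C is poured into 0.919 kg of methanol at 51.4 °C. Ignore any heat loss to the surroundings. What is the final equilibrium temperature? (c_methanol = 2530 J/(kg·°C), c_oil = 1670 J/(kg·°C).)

T_f ≈ 37.9 °C

T_f is the heat-capacity-weighted average of the initial temperatures:
T_f = (2325.1×51.4 + 1653.3×18.8) / (2325.1 + 1653.3)
    = 150591 / 3978.4 ≈ 37.85 °C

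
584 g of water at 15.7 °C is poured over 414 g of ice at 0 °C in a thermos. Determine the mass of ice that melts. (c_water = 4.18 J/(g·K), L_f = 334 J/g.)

Cooling the water to 0 °C releases 584·4.18·15.7 = 38326 J.
To melt every bit of ice: 414·334 = 138276 J.
That's not enough to melt it all — equilibrium is at 0 °C with ice remaining.
m_melted·334 = 38326  ⇒  m_melted ≈ 114.7 g.

m_melted ≈ 115 g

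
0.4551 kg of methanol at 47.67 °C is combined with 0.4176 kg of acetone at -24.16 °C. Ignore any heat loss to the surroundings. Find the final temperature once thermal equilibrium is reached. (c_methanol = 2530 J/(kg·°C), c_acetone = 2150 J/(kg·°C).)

Taking heat into each body as positive, Σ m c ΔT = 0:
0.4551×2530×(T − 47.67) + 0.4176×2150×(T − (-24.16)) = 0
2049.2 T = 33196
T = 33196/2049.2 ≈ 16.20 °C

T_f ≈ 16.2 °C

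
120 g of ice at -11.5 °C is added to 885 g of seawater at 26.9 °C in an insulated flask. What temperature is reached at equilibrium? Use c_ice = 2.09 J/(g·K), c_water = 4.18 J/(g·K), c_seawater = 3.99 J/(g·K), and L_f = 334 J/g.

Sum of m c ΔT and latent-heat terms is zero:
warm ice to 0 °C: 120×2.09×(0 − (-11.5)) = 2884.2; fusion: m_ice L_f = 120×334 = 40080; meltwater 0→T: 120×4.18×T = 501.6 T; seawater: 3531.2(T − 26.9)
4032.8 T = 94988 − 42964 = 52024
T ≈ 12.90 °C — above 0 °C, consistent with complete melting.

T_f ≈ 12.9 °C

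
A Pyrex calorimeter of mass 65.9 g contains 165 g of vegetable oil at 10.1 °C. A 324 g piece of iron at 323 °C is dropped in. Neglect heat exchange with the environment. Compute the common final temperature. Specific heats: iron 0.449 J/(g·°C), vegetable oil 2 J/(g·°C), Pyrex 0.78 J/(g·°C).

T_f ≈ 96.5 °C

Net heat exchanged in the isolated system is zero:
324*0.449*(T − 323) + 165*2*(T − 10.1) + 65.9*0.78*(T − 10.1) = 0
145.48(T − 323) + 330(T − 10.1) + 51.4(T − 10.1) = 0
(145.48 + 330 + 51.4) T = 145.48*323 + 330*10.1 + 51.4*10.1
T = 50841 / 526.88 = 96.5 °C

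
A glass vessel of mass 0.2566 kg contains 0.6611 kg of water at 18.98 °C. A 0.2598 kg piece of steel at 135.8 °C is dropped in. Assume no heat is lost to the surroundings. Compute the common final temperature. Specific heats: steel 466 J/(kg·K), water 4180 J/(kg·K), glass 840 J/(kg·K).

T_f ≈ 23.5 °C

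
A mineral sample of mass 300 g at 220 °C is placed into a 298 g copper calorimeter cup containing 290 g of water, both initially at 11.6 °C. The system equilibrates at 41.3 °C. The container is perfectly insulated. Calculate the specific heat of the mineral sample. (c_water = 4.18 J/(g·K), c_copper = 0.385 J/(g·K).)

Energy conservation, ΣQ = 0:
300×c×(41.3 − 220) + 290×4.18×(41.3 − 11.6) + 298×0.385×(41.3 − 11.6) = 0
-53610 c = -39410
c = -39410/-53610 ≈ 0.7351 J/(g·K)

c ≈ 0.735 J/(g·K)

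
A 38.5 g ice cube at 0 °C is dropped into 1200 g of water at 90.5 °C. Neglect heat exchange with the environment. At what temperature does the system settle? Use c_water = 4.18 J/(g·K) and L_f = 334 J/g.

Conservation of energy gives ΣQ = 0:
fusion: m_ice L_f = 38.5×334 = 12859; meltwater 0→T: 38.5×4.18×T = 160.93 T; water cools: 1200×4.18×(T − 90.5) = 5016(T − 90.5)
5176.9 T = 453948 − 12859 = 441089
T ≈ 85.20 °C — above 0 °C, consistent with complete melting.

T_f ≈ 85.2 °C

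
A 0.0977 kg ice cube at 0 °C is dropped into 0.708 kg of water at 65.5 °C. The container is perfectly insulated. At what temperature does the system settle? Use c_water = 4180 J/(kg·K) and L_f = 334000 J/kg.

T_f ≈ 47.9 °C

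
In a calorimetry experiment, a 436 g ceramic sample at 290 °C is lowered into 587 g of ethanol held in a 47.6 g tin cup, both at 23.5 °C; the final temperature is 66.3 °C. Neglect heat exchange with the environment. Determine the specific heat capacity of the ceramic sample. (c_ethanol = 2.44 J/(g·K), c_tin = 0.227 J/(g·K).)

c ≈ 0.633 J/(g·K)

Let T be the final temperature. ΣQ_i = 0:
436×c×(66.3 − 290) + 587×2.44×(66.3 − 23.5) + 47.6×0.227×(66.3 − 23.5) = 0
-97533 c = -61764
c = -61764/-97533 ≈ 0.6333 J/(g·K)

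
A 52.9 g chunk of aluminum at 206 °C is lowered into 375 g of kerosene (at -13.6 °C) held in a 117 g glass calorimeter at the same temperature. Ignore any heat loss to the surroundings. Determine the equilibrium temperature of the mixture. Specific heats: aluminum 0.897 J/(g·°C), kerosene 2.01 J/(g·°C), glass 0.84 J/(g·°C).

T_f ≈ -2.0 °C

Conservation of energy gives ΣQ = 0:
52.9*0.897*(T − 206) + 375*2.01*(T − (-13.6)) + 117*0.84*(T − (-13.6)) = 0
899.48 T = -1812.6
T = -1812.6 / 899.48 = -2.02 °C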